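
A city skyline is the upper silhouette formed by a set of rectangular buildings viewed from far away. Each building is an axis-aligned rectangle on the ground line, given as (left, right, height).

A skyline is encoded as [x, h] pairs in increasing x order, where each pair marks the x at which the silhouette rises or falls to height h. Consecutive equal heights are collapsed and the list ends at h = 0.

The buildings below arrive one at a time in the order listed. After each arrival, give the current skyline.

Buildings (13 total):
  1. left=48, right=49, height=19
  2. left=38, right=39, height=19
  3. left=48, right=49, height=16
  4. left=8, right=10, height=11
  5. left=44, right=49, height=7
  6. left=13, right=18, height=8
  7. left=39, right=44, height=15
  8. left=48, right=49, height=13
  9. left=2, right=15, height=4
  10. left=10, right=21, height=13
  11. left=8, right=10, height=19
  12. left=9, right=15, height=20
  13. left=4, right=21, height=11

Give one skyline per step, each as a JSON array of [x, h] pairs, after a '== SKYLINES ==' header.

== SKYLINES ==
[[48,19],[49,0]]
[[38,19],[39,0],[48,19],[49,0]]
[[38,19],[39,0],[48,19],[49,0]]
[[8,11],[10,0],[38,19],[39,0],[48,19],[49,0]]
[[8,11],[10,0],[38,19],[39,0],[44,7],[48,19],[49,0]]
[[8,11],[10,0],[13,8],[18,0],[38,19],[39,0],[44,7],[48,19],[49,0]]
[[8,11],[10,0],[13,8],[18,0],[38,19],[39,15],[44,7],[48,19],[49,0]]
[[8,11],[10,0],[13,8],[18,0],[38,19],[39,15],[44,7],[48,19],[49,0]]
[[2,4],[8,11],[10,4],[13,8],[18,0],[38,19],[39,15],[44,7],[48,19],[49,0]]
[[2,4],[8,11],[10,13],[21,0],[38,19],[39,15],[44,7],[48,19],[49,0]]
[[2,4],[8,19],[10,13],[21,0],[38,19],[39,15],[44,7],[48,19],[49,0]]
[[2,4],[8,19],[9,20],[15,13],[21,0],[38,19],[39,15],[44,7],[48,19],[49,0]]
[[2,4],[4,11],[8,19],[9,20],[15,13],[21,0],[38,19],[39,15],[44,7],[48,19],[49,0]]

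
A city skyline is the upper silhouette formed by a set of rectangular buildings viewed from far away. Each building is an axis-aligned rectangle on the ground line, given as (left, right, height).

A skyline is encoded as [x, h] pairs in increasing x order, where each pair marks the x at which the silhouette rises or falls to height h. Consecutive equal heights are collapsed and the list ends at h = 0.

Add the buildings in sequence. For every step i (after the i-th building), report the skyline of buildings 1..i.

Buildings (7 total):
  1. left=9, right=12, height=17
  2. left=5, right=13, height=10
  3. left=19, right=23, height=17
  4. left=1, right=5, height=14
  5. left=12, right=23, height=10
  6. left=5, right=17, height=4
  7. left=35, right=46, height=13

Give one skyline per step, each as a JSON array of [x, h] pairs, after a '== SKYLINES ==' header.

== SKYLINES ==
[[9,17],[12,0]]
[[5,10],[9,17],[12,10],[13,0]]
[[5,10],[9,17],[12,10],[13,0],[19,17],[23,0]]
[[1,14],[5,10],[9,17],[12,10],[13,0],[19,17],[23,0]]
[[1,14],[5,10],[9,17],[12,10],[19,17],[23,0]]
[[1,14],[5,10],[9,17],[12,10],[19,17],[23,0]]
[[1,14],[5,10],[9,17],[12,10],[19,17],[23,0],[35,13],[46,0]]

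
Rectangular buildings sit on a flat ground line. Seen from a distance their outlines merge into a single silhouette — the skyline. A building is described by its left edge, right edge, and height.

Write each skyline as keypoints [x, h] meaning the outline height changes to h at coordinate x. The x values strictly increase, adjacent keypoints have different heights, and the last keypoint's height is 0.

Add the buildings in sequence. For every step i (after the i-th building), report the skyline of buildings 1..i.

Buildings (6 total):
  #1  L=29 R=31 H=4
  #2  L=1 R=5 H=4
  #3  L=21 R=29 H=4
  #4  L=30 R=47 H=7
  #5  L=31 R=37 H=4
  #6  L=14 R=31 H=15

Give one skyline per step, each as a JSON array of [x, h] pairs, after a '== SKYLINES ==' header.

== SKYLINES ==
[[29,4],[31,0]]
[[1,4],[5,0],[29,4],[31,0]]
[[1,4],[5,0],[21,4],[31,0]]
[[1,4],[5,0],[21,4],[30,7],[47,0]]
[[1,4],[5,0],[21,4],[30,7],[47,0]]
[[1,4],[5,0],[14,15],[31,7],[47,0]]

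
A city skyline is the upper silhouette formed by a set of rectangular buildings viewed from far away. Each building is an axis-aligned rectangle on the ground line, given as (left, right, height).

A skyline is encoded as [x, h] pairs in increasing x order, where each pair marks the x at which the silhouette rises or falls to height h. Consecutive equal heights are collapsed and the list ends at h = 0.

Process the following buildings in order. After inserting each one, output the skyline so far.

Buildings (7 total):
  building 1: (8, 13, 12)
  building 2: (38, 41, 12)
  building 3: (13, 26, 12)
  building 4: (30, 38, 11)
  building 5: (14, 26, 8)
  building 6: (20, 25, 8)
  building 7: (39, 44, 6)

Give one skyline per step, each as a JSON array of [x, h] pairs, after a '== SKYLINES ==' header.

== SKYLINES ==
[[8,12],[13,0]]
[[8,12],[13,0],[38,12],[41,0]]
[[8,12],[26,0],[38,12],[41,0]]
[[8,12],[26,0],[30,11],[38,12],[41,0]]
[[8,12],[26,0],[30,11],[38,12],[41,0]]
[[8,12],[26,0],[30,11],[38,12],[41,0]]
[[8,12],[26,0],[30,11],[38,12],[41,6],[44,0]]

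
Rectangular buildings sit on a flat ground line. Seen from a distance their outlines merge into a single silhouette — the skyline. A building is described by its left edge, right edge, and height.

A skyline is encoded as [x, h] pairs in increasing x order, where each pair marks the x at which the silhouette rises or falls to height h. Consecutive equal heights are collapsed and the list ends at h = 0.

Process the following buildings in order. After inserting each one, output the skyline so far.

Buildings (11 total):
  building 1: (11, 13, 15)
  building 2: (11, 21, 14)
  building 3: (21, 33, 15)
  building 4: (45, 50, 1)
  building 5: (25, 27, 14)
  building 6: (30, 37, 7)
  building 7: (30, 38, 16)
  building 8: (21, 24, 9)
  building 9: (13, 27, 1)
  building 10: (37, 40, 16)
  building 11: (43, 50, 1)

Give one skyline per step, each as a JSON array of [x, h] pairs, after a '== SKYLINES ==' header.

== SKYLINES ==
[[11,15],[13,0]]
[[11,15],[13,14],[21,0]]
[[11,15],[13,14],[21,15],[33,0]]
[[11,15],[13,14],[21,15],[33,0],[45,1],[50,0]]
[[11,15],[13,14],[21,15],[33,0],[45,1],[50,0]]
[[11,15],[13,14],[21,15],[33,7],[37,0],[45,1],[50,0]]
[[11,15],[13,14],[21,15],[30,16],[38,0],[45,1],[50,0]]
[[11,15],[13,14],[21,15],[30,16],[38,0],[45,1],[50,0]]
[[11,15],[13,14],[21,15],[30,16],[38,0],[45,1],[50,0]]
[[11,15],[13,14],[21,15],[30,16],[40,0],[45,1],[50,0]]
[[11,15],[13,14],[21,15],[30,16],[40,0],[43,1],[50,0]]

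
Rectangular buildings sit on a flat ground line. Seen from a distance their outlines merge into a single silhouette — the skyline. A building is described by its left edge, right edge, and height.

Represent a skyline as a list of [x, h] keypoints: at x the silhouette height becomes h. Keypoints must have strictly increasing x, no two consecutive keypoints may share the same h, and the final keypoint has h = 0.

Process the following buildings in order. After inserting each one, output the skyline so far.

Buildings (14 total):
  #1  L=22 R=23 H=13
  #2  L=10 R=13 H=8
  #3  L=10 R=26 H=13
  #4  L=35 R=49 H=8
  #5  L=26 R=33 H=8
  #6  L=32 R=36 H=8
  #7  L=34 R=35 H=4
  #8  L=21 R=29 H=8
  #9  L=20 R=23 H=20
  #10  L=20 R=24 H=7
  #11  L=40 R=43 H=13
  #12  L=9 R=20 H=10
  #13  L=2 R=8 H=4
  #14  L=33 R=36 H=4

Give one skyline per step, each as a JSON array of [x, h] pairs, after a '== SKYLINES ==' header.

== SKYLINES ==
[[22,13],[23,0]]
[[10,8],[13,0],[22,13],[23,0]]
[[10,13],[26,0]]
[[10,13],[26,0],[35,8],[49,0]]
[[10,13],[26,8],[33,0],[35,8],[49,0]]
[[10,13],[26,8],[49,0]]
[[10,13],[26,8],[49,0]]
[[10,13],[26,8],[49,0]]
[[10,13],[20,20],[23,13],[26,8],[49,0]]
[[10,13],[20,20],[23,13],[26,8],[49,0]]
[[10,13],[20,20],[23,13],[26,8],[40,13],[43,8],[49,0]]
[[9,10],[10,13],[20,20],[23,13],[26,8],[40,13],[43,8],[49,0]]
[[2,4],[8,0],[9,10],[10,13],[20,20],[23,13],[26,8],[40,13],[43,8],[49,0]]
[[2,4],[8,0],[9,10],[10,13],[20,20],[23,13],[26,8],[40,13],[43,8],[49,0]]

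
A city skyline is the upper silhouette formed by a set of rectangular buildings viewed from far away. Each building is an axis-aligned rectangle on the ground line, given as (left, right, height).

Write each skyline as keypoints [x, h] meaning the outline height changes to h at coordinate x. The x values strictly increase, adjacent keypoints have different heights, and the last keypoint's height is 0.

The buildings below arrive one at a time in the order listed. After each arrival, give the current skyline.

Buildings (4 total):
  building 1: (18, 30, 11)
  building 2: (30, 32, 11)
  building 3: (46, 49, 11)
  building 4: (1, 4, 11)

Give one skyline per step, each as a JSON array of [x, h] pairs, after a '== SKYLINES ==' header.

== SKYLINES ==
[[18,11],[30,0]]
[[18,11],[32,0]]
[[18,11],[32,0],[46,11],[49,0]]
[[1,11],[4,0],[18,11],[32,0],[46,11],[49,0]]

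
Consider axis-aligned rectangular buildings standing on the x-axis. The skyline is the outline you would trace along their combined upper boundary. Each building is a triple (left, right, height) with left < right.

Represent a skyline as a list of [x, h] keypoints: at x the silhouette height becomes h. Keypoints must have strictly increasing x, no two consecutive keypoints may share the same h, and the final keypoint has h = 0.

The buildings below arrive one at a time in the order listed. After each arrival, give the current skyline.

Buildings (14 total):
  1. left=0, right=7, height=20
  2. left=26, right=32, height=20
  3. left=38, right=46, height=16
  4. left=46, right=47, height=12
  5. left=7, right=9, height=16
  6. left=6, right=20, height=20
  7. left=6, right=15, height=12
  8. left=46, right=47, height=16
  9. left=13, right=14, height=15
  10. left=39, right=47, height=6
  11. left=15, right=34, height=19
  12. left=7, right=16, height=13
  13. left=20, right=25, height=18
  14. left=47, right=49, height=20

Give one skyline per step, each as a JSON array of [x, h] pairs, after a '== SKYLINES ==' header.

== SKYLINES ==
[[0,20],[7,0]]
[[0,20],[7,0],[26,20],[32,0]]
[[0,20],[7,0],[26,20],[32,0],[38,16],[46,0]]
[[0,20],[7,0],[26,20],[32,0],[38,16],[46,12],[47,0]]
[[0,20],[7,16],[9,0],[26,20],[32,0],[38,16],[46,12],[47,0]]
[[0,20],[20,0],[26,20],[32,0],[38,16],[46,12],[47,0]]
[[0,20],[20,0],[26,20],[32,0],[38,16],[46,12],[47,0]]
[[0,20],[20,0],[26,20],[32,0],[38,16],[47,0]]
[[0,20],[20,0],[26,20],[32,0],[38,16],[47,0]]
[[0,20],[20,0],[26,20],[32,0],[38,16],[47,0]]
[[0,20],[20,19],[26,20],[32,19],[34,0],[38,16],[47,0]]
[[0,20],[20,19],[26,20],[32,19],[34,0],[38,16],[47,0]]
[[0,20],[20,19],[26,20],[32,19],[34,0],[38,16],[47,0]]
[[0,20],[20,19],[26,20],[32,19],[34,0],[38,16],[47,20],[49,0]]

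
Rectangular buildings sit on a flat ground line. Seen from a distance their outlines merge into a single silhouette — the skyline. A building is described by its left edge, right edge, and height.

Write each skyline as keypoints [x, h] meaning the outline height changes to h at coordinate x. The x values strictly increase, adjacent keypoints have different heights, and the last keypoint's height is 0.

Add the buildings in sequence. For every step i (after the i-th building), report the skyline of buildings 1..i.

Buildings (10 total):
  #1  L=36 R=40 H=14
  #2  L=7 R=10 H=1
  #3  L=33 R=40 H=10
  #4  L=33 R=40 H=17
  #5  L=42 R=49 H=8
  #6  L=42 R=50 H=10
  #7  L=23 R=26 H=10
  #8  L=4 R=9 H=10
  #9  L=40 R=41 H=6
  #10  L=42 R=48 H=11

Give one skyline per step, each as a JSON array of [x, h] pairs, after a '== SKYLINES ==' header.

== SKYLINES ==
[[36,14],[40,0]]
[[7,1],[10,0],[36,14],[40,0]]
[[7,1],[10,0],[33,10],[36,14],[40,0]]
[[7,1],[10,0],[33,17],[40,0]]
[[7,1],[10,0],[33,17],[40,0],[42,8],[49,0]]
[[7,1],[10,0],[33,17],[40,0],[42,10],[50,0]]
[[7,1],[10,0],[23,10],[26,0],[33,17],[40,0],[42,10],[50,0]]
[[4,10],[9,1],[10,0],[23,10],[26,0],[33,17],[40,0],[42,10],[50,0]]
[[4,10],[9,1],[10,0],[23,10],[26,0],[33,17],[40,6],[41,0],[42,10],[50,0]]
[[4,10],[9,1],[10,0],[23,10],[26,0],[33,17],[40,6],[41,0],[42,11],[48,10],[50,0]]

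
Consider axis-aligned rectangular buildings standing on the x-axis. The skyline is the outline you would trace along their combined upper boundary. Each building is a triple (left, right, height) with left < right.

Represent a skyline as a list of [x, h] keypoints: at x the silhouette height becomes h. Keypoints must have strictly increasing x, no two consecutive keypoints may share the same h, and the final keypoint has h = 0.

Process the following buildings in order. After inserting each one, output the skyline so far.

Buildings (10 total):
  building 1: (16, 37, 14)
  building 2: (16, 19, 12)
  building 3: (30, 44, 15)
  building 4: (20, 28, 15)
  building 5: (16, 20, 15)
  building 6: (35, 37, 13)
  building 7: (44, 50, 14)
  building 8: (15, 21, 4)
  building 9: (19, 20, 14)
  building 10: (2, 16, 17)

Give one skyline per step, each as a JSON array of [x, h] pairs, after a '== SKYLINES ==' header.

== SKYLINES ==
[[16,14],[37,0]]
[[16,14],[37,0]]
[[16,14],[30,15],[44,0]]
[[16,14],[20,15],[28,14],[30,15],[44,0]]
[[16,15],[28,14],[30,15],[44,0]]
[[16,15],[28,14],[30,15],[44,0]]
[[16,15],[28,14],[30,15],[44,14],[50,0]]
[[15,4],[16,15],[28,14],[30,15],[44,14],[50,0]]
[[15,4],[16,15],[28,14],[30,15],[44,14],[50,0]]
[[2,17],[16,15],[28,14],[30,15],[44,14],[50,0]]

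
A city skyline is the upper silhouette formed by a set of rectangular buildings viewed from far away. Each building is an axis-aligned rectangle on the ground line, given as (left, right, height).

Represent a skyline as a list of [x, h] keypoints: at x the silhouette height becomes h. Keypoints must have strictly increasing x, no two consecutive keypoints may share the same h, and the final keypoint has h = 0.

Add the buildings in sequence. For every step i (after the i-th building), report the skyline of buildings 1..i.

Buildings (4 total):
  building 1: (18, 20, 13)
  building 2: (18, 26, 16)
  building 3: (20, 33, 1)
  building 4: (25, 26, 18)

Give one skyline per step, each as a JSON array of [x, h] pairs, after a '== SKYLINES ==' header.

== SKYLINES ==
[[18,13],[20,0]]
[[18,16],[26,0]]
[[18,16],[26,1],[33,0]]
[[18,16],[25,18],[26,1],[33,0]]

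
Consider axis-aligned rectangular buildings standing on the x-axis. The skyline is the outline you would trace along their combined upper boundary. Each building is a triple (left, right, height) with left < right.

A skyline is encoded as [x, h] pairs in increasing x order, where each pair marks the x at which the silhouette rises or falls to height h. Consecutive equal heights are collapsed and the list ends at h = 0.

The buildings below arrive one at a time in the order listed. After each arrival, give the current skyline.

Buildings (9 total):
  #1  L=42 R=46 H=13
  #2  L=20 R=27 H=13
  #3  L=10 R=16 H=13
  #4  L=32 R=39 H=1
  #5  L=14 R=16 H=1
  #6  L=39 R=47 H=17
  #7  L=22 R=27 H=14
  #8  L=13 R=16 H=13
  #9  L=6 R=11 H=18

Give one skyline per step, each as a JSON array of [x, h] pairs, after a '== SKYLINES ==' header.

== SKYLINES ==
[[42,13],[46,0]]
[[20,13],[27,0],[42,13],[46,0]]
[[10,13],[16,0],[20,13],[27,0],[42,13],[46,0]]
[[10,13],[16,0],[20,13],[27,0],[32,1],[39,0],[42,13],[46,0]]
[[10,13],[16,0],[20,13],[27,0],[32,1],[39,0],[42,13],[46,0]]
[[10,13],[16,0],[20,13],[27,0],[32,1],[39,17],[47,0]]
[[10,13],[16,0],[20,13],[22,14],[27,0],[32,1],[39,17],[47,0]]
[[10,13],[16,0],[20,13],[22,14],[27,0],[32,1],[39,17],[47,0]]
[[6,18],[11,13],[16,0],[20,13],[22,14],[27,0],[32,1],[39,17],[47,0]]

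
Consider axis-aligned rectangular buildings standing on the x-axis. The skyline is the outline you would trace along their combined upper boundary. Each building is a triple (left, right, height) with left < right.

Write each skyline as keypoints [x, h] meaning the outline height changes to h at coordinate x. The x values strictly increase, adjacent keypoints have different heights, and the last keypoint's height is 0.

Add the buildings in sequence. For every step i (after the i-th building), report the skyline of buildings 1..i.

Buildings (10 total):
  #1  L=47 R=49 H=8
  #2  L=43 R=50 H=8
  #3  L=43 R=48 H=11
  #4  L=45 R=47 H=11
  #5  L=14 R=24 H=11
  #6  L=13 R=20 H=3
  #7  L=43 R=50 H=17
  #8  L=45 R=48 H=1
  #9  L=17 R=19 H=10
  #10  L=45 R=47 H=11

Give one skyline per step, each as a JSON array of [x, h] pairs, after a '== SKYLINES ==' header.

== SKYLINES ==
[[47,8],[49,0]]
[[43,8],[50,0]]
[[43,11],[48,8],[50,0]]
[[43,11],[48,8],[50,0]]
[[14,11],[24,0],[43,11],[48,8],[50,0]]
[[13,3],[14,11],[24,0],[43,11],[48,8],[50,0]]
[[13,3],[14,11],[24,0],[43,17],[50,0]]
[[13,3],[14,11],[24,0],[43,17],[50,0]]
[[13,3],[14,11],[24,0],[43,17],[50,0]]
[[13,3],[14,11],[24,0],[43,17],[50,0]]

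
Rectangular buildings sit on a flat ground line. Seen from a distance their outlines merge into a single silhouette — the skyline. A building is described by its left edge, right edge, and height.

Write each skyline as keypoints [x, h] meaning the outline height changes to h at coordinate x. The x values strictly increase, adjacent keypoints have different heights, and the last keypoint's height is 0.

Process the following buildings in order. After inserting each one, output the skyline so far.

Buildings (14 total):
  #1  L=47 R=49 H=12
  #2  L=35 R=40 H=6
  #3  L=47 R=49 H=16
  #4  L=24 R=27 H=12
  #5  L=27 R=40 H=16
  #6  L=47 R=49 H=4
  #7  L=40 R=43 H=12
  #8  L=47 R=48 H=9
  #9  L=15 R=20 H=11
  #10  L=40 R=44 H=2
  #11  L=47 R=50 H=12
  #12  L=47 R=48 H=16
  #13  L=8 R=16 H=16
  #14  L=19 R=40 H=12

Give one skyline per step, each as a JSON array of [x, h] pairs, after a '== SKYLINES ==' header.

== SKYLINES ==
[[47,12],[49,0]]
[[35,6],[40,0],[47,12],[49,0]]
[[35,6],[40,0],[47,16],[49,0]]
[[24,12],[27,0],[35,6],[40,0],[47,16],[49,0]]
[[24,12],[27,16],[40,0],[47,16],[49,0]]
[[24,12],[27,16],[40,0],[47,16],[49,0]]
[[24,12],[27,16],[40,12],[43,0],[47,16],[49,0]]
[[24,12],[27,16],[40,12],[43,0],[47,16],[49,0]]
[[15,11],[20,0],[24,12],[27,16],[40,12],[43,0],[47,16],[49,0]]
[[15,11],[20,0],[24,12],[27,16],[40,12],[43,2],[44,0],[47,16],[49,0]]
[[15,11],[20,0],[24,12],[27,16],[40,12],[43,2],[44,0],[47,16],[49,12],[50,0]]
[[15,11],[20,0],[24,12],[27,16],[40,12],[43,2],[44,0],[47,16],[49,12],[50,0]]
[[8,16],[16,11],[20,0],[24,12],[27,16],[40,12],[43,2],[44,0],[47,16],[49,12],[50,0]]
[[8,16],[16,11],[19,12],[27,16],[40,12],[43,2],[44,0],[47,16],[49,12],[50,0]]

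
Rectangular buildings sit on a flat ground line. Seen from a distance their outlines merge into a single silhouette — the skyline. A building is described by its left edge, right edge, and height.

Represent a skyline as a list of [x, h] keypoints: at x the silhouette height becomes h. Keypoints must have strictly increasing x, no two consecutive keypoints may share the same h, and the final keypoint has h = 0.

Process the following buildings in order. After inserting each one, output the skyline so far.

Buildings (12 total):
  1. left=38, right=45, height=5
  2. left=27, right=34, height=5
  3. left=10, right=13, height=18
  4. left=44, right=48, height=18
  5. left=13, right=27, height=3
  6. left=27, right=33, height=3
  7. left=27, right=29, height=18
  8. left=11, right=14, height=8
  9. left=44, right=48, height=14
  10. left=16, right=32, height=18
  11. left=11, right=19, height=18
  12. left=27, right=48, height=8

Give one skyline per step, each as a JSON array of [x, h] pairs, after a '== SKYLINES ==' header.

== SKYLINES ==
[[38,5],[45,0]]
[[27,5],[34,0],[38,5],[45,0]]
[[10,18],[13,0],[27,5],[34,0],[38,5],[45,0]]
[[10,18],[13,0],[27,5],[34,0],[38,5],[44,18],[48,0]]
[[10,18],[13,3],[27,5],[34,0],[38,5],[44,18],[48,0]]
[[10,18],[13,3],[27,5],[34,0],[38,5],[44,18],[48,0]]
[[10,18],[13,3],[27,18],[29,5],[34,0],[38,5],[44,18],[48,0]]
[[10,18],[13,8],[14,3],[27,18],[29,5],[34,0],[38,5],[44,18],[48,0]]
[[10,18],[13,8],[14,3],[27,18],[29,5],[34,0],[38,5],[44,18],[48,0]]
[[10,18],[13,8],[14,3],[16,18],[32,5],[34,0],[38,5],[44,18],[48,0]]
[[10,18],[32,5],[34,0],[38,5],[44,18],[48,0]]
[[10,18],[32,8],[44,18],[48,0]]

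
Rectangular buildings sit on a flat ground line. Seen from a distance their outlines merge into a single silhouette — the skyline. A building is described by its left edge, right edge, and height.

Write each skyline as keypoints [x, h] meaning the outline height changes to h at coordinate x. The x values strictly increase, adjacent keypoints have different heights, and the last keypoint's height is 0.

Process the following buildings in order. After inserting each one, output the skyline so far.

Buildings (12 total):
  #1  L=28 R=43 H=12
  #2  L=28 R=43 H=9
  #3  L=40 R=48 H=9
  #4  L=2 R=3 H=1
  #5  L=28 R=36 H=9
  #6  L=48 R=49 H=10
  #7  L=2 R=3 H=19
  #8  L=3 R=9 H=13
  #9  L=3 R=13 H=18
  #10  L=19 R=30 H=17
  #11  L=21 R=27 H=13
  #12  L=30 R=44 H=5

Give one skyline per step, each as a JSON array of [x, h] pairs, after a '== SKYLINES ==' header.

== SKYLINES ==
[[28,12],[43,0]]
[[28,12],[43,0]]
[[28,12],[43,9],[48,0]]
[[2,1],[3,0],[28,12],[43,9],[48,0]]
[[2,1],[3,0],[28,12],[43,9],[48,0]]
[[2,1],[3,0],[28,12],[43,9],[48,10],[49,0]]
[[2,19],[3,0],[28,12],[43,9],[48,10],[49,0]]
[[2,19],[3,13],[9,0],[28,12],[43,9],[48,10],[49,0]]
[[2,19],[3,18],[13,0],[28,12],[43,9],[48,10],[49,0]]
[[2,19],[3,18],[13,0],[19,17],[30,12],[43,9],[48,10],[49,0]]
[[2,19],[3,18],[13,0],[19,17],[30,12],[43,9],[48,10],[49,0]]
[[2,19],[3,18],[13,0],[19,17],[30,12],[43,9],[48,10],[49,0]]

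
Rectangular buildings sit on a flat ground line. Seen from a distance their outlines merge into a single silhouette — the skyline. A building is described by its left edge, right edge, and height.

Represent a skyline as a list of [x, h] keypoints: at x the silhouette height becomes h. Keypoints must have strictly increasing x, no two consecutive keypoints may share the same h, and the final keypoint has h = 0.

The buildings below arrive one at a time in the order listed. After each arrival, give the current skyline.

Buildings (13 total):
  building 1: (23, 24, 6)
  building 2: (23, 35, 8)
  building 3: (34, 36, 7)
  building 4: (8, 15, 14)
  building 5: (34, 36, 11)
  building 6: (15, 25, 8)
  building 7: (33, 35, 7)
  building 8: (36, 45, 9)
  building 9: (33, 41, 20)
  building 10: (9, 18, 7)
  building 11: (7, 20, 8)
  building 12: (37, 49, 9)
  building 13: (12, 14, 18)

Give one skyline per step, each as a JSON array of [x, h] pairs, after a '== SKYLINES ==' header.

== SKYLINES ==
[[23,6],[24,0]]
[[23,8],[35,0]]
[[23,8],[35,7],[36,0]]
[[8,14],[15,0],[23,8],[35,7],[36,0]]
[[8,14],[15,0],[23,8],[34,11],[36,0]]
[[8,14],[15,8],[34,11],[36,0]]
[[8,14],[15,8],[34,11],[36,0]]
[[8,14],[15,8],[34,11],[36,9],[45,0]]
[[8,14],[15,8],[33,20],[41,9],[45,0]]
[[8,14],[15,8],[33,20],[41,9],[45,0]]
[[7,8],[8,14],[15,8],[33,20],[41,9],[45,0]]
[[7,8],[8,14],[15,8],[33,20],[41,9],[49,0]]
[[7,8],[8,14],[12,18],[14,14],[15,8],[33,20],[41,9],[49,0]]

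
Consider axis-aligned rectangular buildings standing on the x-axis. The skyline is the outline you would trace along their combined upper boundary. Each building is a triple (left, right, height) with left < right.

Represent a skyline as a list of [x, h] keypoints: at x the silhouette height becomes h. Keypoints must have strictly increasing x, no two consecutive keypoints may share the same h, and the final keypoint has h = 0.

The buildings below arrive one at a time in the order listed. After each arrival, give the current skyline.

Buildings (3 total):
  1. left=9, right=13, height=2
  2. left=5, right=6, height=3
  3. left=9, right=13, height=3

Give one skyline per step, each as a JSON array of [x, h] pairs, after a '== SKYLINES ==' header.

== SKYLINES ==
[[9,2],[13,0]]
[[5,3],[6,0],[9,2],[13,0]]
[[5,3],[6,0],[9,3],[13,0]]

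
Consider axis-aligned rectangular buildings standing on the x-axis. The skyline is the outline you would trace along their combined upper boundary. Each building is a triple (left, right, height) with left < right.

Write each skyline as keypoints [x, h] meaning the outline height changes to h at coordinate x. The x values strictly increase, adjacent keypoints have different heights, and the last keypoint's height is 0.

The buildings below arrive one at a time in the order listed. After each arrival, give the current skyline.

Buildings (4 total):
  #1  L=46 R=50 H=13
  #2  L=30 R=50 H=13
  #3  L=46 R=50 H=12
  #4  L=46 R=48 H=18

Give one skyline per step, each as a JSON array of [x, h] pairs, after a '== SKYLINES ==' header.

== SKYLINES ==
[[46,13],[50,0]]
[[30,13],[50,0]]
[[30,13],[50,0]]
[[30,13],[46,18],[48,13],[50,0]]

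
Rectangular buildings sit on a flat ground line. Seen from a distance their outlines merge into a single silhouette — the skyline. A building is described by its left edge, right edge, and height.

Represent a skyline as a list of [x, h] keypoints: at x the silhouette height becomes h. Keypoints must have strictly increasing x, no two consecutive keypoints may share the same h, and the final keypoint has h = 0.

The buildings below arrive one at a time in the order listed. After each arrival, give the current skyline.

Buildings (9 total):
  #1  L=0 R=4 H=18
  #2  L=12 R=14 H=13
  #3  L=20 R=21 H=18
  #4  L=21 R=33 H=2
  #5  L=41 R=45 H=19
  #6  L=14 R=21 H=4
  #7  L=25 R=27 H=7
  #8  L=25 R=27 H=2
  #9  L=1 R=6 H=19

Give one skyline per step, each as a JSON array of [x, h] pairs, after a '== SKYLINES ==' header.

== SKYLINES ==
[[0,18],[4,0]]
[[0,18],[4,0],[12,13],[14,0]]
[[0,18],[4,0],[12,13],[14,0],[20,18],[21,0]]
[[0,18],[4,0],[12,13],[14,0],[20,18],[21,2],[33,0]]
[[0,18],[4,0],[12,13],[14,0],[20,18],[21,2],[33,0],[41,19],[45,0]]
[[0,18],[4,0],[12,13],[14,4],[20,18],[21,2],[33,0],[41,19],[45,0]]
[[0,18],[4,0],[12,13],[14,4],[20,18],[21,2],[25,7],[27,2],[33,0],[41,19],[45,0]]
[[0,18],[4,0],[12,13],[14,4],[20,18],[21,2],[25,7],[27,2],[33,0],[41,19],[45,0]]
[[0,18],[1,19],[6,0],[12,13],[14,4],[20,18],[21,2],[25,7],[27,2],[33,0],[41,19],[45,0]]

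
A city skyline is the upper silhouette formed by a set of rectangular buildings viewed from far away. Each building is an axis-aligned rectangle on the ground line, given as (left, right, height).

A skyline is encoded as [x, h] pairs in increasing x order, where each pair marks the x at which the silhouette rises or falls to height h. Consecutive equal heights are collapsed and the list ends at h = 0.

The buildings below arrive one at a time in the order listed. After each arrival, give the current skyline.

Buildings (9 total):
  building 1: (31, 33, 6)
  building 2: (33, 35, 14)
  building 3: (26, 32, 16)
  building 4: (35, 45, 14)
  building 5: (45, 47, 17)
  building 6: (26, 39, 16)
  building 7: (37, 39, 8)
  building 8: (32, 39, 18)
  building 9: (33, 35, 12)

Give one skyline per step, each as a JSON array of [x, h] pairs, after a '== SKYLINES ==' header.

== SKYLINES ==
[[31,6],[33,0]]
[[31,6],[33,14],[35,0]]
[[26,16],[32,6],[33,14],[35,0]]
[[26,16],[32,6],[33,14],[45,0]]
[[26,16],[32,6],[33,14],[45,17],[47,0]]
[[26,16],[39,14],[45,17],[47,0]]
[[26,16],[39,14],[45,17],[47,0]]
[[26,16],[32,18],[39,14],[45,17],[47,0]]
[[26,16],[32,18],[39,14],[45,17],[47,0]]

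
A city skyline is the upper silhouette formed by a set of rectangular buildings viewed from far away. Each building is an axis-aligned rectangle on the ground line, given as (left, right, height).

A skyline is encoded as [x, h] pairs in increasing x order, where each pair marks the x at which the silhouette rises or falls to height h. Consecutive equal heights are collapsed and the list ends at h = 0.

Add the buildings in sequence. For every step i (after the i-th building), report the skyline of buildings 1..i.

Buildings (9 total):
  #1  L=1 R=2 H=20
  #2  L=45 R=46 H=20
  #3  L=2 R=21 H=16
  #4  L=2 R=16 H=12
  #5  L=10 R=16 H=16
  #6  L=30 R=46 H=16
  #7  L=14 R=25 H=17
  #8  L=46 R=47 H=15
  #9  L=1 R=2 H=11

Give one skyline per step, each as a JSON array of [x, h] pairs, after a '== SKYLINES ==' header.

== SKYLINES ==
[[1,20],[2,0]]
[[1,20],[2,0],[45,20],[46,0]]
[[1,20],[2,16],[21,0],[45,20],[46,0]]
[[1,20],[2,16],[21,0],[45,20],[46,0]]
[[1,20],[2,16],[21,0],[45,20],[46,0]]
[[1,20],[2,16],[21,0],[30,16],[45,20],[46,0]]
[[1,20],[2,16],[14,17],[25,0],[30,16],[45,20],[46,0]]
[[1,20],[2,16],[14,17],[25,0],[30,16],[45,20],[46,15],[47,0]]
[[1,20],[2,16],[14,17],[25,0],[30,16],[45,20],[46,15],[47,0]]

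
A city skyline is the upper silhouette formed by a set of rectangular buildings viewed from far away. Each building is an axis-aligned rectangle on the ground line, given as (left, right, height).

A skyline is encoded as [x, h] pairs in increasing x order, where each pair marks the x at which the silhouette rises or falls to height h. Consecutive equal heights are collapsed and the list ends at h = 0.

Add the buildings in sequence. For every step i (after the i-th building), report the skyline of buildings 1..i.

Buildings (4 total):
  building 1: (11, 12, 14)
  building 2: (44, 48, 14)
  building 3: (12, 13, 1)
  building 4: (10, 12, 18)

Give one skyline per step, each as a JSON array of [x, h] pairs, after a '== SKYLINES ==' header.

== SKYLINES ==
[[11,14],[12,0]]
[[11,14],[12,0],[44,14],[48,0]]
[[11,14],[12,1],[13,0],[44,14],[48,0]]
[[10,18],[12,1],[13,0],[44,14],[48,0]]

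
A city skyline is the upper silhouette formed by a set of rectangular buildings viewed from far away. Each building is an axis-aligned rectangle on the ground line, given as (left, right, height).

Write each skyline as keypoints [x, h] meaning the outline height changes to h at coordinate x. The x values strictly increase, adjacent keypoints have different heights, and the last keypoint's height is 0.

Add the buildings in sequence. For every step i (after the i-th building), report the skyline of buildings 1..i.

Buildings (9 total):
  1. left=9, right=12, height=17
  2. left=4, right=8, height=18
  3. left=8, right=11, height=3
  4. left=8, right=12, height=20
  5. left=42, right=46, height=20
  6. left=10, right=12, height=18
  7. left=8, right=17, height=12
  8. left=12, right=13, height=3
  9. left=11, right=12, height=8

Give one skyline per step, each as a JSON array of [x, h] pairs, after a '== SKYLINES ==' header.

== SKYLINES ==
[[9,17],[12,0]]
[[4,18],[8,0],[9,17],[12,0]]
[[4,18],[8,3],[9,17],[12,0]]
[[4,18],[8,20],[12,0]]
[[4,18],[8,20],[12,0],[42,20],[46,0]]
[[4,18],[8,20],[12,0],[42,20],[46,0]]
[[4,18],[8,20],[12,12],[17,0],[42,20],[46,0]]
[[4,18],[8,20],[12,12],[17,0],[42,20],[46,0]]
[[4,18],[8,20],[12,12],[17,0],[42,20],[46,0]]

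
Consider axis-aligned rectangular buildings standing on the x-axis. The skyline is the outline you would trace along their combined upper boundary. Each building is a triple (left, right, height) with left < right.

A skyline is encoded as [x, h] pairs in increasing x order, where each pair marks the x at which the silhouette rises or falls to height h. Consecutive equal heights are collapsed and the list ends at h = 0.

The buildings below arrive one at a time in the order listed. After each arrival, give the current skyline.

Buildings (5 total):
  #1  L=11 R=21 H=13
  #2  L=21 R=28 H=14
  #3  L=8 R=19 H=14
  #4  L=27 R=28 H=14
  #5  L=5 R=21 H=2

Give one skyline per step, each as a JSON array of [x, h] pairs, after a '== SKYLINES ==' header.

== SKYLINES ==
[[11,13],[21,0]]
[[11,13],[21,14],[28,0]]
[[8,14],[19,13],[21,14],[28,0]]
[[8,14],[19,13],[21,14],[28,0]]
[[5,2],[8,14],[19,13],[21,14],[28,0]]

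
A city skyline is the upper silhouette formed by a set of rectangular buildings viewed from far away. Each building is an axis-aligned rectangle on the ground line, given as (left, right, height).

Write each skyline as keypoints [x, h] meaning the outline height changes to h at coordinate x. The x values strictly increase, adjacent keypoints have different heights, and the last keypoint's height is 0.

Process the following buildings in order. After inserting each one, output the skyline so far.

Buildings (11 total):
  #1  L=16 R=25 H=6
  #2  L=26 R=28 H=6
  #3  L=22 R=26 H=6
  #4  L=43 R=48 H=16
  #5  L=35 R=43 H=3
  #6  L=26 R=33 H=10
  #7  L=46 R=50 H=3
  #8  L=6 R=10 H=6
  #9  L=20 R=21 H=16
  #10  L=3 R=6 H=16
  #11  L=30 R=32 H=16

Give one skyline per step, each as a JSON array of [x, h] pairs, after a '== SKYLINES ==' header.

== SKYLINES ==
[[16,6],[25,0]]
[[16,6],[25,0],[26,6],[28,0]]
[[16,6],[28,0]]
[[16,6],[28,0],[43,16],[48,0]]
[[16,6],[28,0],[35,3],[43,16],[48,0]]
[[16,6],[26,10],[33,0],[35,3],[43,16],[48,0]]
[[16,6],[26,10],[33,0],[35,3],[43,16],[48,3],[50,0]]
[[6,6],[10,0],[16,6],[26,10],[33,0],[35,3],[43,16],[48,3],[50,0]]
[[6,6],[10,0],[16,6],[20,16],[21,6],[26,10],[33,0],[35,3],[43,16],[48,3],[50,0]]
[[3,16],[6,6],[10,0],[16,6],[20,16],[21,6],[26,10],[33,0],[35,3],[43,16],[48,3],[50,0]]
[[3,16],[6,6],[10,0],[16,6],[20,16],[21,6],[26,10],[30,16],[32,10],[33,0],[35,3],[43,16],[48,3],[50,0]]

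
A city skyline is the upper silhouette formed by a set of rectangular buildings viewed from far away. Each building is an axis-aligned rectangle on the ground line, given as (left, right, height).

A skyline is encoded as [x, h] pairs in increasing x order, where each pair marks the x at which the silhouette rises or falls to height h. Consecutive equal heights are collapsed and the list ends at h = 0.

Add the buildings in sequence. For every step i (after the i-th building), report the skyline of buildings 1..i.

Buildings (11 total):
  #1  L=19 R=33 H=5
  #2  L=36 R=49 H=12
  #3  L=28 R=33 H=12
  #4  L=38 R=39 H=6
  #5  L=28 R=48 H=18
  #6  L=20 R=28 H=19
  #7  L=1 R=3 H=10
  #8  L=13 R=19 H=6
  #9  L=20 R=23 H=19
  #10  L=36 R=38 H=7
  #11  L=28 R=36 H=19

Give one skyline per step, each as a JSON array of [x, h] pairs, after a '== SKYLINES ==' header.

== SKYLINES ==
[[19,5],[33,0]]
[[19,5],[33,0],[36,12],[49,0]]
[[19,5],[28,12],[33,0],[36,12],[49,0]]
[[19,5],[28,12],[33,0],[36,12],[49,0]]
[[19,5],[28,18],[48,12],[49,0]]
[[19,5],[20,19],[28,18],[48,12],[49,0]]
[[1,10],[3,0],[19,5],[20,19],[28,18],[48,12],[49,0]]
[[1,10],[3,0],[13,6],[19,5],[20,19],[28,18],[48,12],[49,0]]
[[1,10],[3,0],[13,6],[19,5],[20,19],[28,18],[48,12],[49,0]]
[[1,10],[3,0],[13,6],[19,5],[20,19],[28,18],[48,12],[49,0]]
[[1,10],[3,0],[13,6],[19,5],[20,19],[36,18],[48,12],[49,0]]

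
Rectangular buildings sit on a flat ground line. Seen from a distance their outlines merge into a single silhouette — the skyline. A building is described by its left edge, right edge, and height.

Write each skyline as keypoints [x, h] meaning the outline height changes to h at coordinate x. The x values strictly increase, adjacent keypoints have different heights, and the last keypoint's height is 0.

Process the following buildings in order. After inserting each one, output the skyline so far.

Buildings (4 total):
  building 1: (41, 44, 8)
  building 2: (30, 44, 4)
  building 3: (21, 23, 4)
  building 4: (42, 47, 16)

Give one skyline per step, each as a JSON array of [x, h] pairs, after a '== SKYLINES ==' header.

== SKYLINES ==
[[41,8],[44,0]]
[[30,4],[41,8],[44,0]]
[[21,4],[23,0],[30,4],[41,8],[44,0]]
[[21,4],[23,0],[30,4],[41,8],[42,16],[47,0]]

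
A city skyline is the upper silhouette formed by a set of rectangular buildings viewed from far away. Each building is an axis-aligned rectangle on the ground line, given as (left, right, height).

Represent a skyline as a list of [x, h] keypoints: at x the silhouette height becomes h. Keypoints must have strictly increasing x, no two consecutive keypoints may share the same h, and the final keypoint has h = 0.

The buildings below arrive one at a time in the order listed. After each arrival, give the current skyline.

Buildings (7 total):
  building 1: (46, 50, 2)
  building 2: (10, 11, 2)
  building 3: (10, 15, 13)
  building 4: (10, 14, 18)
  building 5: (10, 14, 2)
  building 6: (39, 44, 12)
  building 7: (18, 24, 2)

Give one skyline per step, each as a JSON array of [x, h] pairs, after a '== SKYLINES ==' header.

== SKYLINES ==
[[46,2],[50,0]]
[[10,2],[11,0],[46,2],[50,0]]
[[10,13],[15,0],[46,2],[50,0]]
[[10,18],[14,13],[15,0],[46,2],[50,0]]
[[10,18],[14,13],[15,0],[46,2],[50,0]]
[[10,18],[14,13],[15,0],[39,12],[44,0],[46,2],[50,0]]
[[10,18],[14,13],[15,0],[18,2],[24,0],[39,12],[44,0],[46,2],[50,0]]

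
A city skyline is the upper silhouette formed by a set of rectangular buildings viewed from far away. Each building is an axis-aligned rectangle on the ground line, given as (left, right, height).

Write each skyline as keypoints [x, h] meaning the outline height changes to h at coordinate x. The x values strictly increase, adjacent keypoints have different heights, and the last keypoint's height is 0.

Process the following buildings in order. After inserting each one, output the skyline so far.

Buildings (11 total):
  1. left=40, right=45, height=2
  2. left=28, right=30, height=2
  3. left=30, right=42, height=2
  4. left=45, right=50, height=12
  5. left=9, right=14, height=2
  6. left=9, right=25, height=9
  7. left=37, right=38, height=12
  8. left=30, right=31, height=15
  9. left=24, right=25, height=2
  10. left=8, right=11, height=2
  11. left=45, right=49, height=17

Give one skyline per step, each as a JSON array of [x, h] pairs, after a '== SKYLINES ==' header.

== SKYLINES ==
[[40,2],[45,0]]
[[28,2],[30,0],[40,2],[45,0]]
[[28,2],[45,0]]
[[28,2],[45,12],[50,0]]
[[9,2],[14,0],[28,2],[45,12],[50,0]]
[[9,9],[25,0],[28,2],[45,12],[50,0]]
[[9,9],[25,0],[28,2],[37,12],[38,2],[45,12],[50,0]]
[[9,9],[25,0],[28,2],[30,15],[31,2],[37,12],[38,2],[45,12],[50,0]]
[[9,9],[25,0],[28,2],[30,15],[31,2],[37,12],[38,2],[45,12],[50,0]]
[[8,2],[9,9],[25,0],[28,2],[30,15],[31,2],[37,12],[38,2],[45,12],[50,0]]
[[8,2],[9,9],[25,0],[28,2],[30,15],[31,2],[37,12],[38,2],[45,17],[49,12],[50,0]]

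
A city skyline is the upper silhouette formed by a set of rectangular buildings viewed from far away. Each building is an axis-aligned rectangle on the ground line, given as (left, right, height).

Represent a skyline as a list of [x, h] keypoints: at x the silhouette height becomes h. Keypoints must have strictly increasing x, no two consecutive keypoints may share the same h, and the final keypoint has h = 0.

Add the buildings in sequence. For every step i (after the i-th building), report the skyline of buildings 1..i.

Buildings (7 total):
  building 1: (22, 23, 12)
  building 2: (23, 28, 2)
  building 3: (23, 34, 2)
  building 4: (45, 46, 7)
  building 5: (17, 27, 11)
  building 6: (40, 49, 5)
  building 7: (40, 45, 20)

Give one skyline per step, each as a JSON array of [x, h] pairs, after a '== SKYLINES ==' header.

== SKYLINES ==
[[22,12],[23,0]]
[[22,12],[23,2],[28,0]]
[[22,12],[23,2],[34,0]]
[[22,12],[23,2],[34,0],[45,7],[46,0]]
[[17,11],[22,12],[23,11],[27,2],[34,0],[45,7],[46,0]]
[[17,11],[22,12],[23,11],[27,2],[34,0],[40,5],[45,7],[46,5],[49,0]]
[[17,11],[22,12],[23,11],[27,2],[34,0],[40,20],[45,7],[46,5],[49,0]]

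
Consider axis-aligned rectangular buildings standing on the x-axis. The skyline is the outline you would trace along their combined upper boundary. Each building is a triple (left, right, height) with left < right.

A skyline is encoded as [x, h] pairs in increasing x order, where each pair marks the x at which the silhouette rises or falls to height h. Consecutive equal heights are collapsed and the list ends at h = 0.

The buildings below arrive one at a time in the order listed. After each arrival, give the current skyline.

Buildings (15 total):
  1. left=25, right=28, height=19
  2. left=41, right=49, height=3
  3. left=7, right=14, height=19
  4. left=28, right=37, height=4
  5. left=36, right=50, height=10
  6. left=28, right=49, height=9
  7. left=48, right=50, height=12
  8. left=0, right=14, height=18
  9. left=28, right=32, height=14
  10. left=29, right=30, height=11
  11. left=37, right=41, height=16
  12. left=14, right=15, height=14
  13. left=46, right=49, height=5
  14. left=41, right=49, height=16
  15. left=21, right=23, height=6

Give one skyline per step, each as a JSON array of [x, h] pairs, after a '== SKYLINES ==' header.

== SKYLINES ==
[[25,19],[28,0]]
[[25,19],[28,0],[41,3],[49,0]]
[[7,19],[14,0],[25,19],[28,0],[41,3],[49,0]]
[[7,19],[14,0],[25,19],[28,4],[37,0],[41,3],[49,0]]
[[7,19],[14,0],[25,19],[28,4],[36,10],[50,0]]
[[7,19],[14,0],[25,19],[28,9],[36,10],[50,0]]
[[7,19],[14,0],[25,19],[28,9],[36,10],[48,12],[50,0]]
[[0,18],[7,19],[14,0],[25,19],[28,9],[36,10],[48,12],[50,0]]
[[0,18],[7,19],[14,0],[25,19],[28,14],[32,9],[36,10],[48,12],[50,0]]
[[0,18],[7,19],[14,0],[25,19],[28,14],[32,9],[36,10],[48,12],[50,0]]
[[0,18],[7,19],[14,0],[25,19],[28,14],[32,9],[36,10],[37,16],[41,10],[48,12],[50,0]]
[[0,18],[7,19],[14,14],[15,0],[25,19],[28,14],[32,9],[36,10],[37,16],[41,10],[48,12],[50,0]]
[[0,18],[7,19],[14,14],[15,0],[25,19],[28,14],[32,9],[36,10],[37,16],[41,10],[48,12],[50,0]]
[[0,18],[7,19],[14,14],[15,0],[25,19],[28,14],[32,9],[36,10],[37,16],[49,12],[50,0]]
[[0,18],[7,19],[14,14],[15,0],[21,6],[23,0],[25,19],[28,14],[32,9],[36,10],[37,16],[49,12],[50,0]]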